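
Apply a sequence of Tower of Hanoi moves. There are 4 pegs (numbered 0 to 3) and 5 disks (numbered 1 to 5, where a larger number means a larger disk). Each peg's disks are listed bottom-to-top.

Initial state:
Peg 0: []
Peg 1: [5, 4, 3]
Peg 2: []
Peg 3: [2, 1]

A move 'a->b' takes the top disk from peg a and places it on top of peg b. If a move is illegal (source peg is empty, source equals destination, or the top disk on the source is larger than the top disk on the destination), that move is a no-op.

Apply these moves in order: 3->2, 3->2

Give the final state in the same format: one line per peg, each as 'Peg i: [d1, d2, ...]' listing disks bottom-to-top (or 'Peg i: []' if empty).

After move 1 (3->2):
Peg 0: []
Peg 1: [5, 4, 3]
Peg 2: [1]
Peg 3: [2]

After move 2 (3->2):
Peg 0: []
Peg 1: [5, 4, 3]
Peg 2: [1]
Peg 3: [2]

Answer: Peg 0: []
Peg 1: [5, 4, 3]
Peg 2: [1]
Peg 3: [2]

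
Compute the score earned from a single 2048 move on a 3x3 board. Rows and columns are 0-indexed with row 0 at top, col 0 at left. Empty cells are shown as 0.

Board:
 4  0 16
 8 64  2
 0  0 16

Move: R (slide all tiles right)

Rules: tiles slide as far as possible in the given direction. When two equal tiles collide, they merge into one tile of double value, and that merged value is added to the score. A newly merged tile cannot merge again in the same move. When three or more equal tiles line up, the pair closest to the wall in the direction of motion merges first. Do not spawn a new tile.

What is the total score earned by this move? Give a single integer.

Answer: 0

Derivation:
Slide right:
row 0: [4, 0, 16] -> [0, 4, 16]  score +0 (running 0)
row 1: [8, 64, 2] -> [8, 64, 2]  score +0 (running 0)
row 2: [0, 0, 16] -> [0, 0, 16]  score +0 (running 0)
Board after move:
 0  4 16
 8 64  2
 0  0 16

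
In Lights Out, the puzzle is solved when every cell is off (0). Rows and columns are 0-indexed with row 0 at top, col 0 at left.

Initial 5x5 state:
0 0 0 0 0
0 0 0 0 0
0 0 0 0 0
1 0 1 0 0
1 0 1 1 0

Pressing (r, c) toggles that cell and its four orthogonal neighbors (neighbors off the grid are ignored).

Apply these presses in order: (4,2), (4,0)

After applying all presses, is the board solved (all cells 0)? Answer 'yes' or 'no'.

Answer: yes

Derivation:
After press 1 at (4,2):
0 0 0 0 0
0 0 0 0 0
0 0 0 0 0
1 0 0 0 0
1 1 0 0 0

After press 2 at (4,0):
0 0 0 0 0
0 0 0 0 0
0 0 0 0 0
0 0 0 0 0
0 0 0 0 0

Lights still on: 0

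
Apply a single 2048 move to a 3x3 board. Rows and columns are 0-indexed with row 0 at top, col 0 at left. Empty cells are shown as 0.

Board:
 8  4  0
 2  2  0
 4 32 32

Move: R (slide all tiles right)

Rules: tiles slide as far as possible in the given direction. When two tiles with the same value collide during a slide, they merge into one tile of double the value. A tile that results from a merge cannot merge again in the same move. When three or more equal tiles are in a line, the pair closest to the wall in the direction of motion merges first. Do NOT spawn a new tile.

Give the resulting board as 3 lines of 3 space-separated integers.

Answer:  0  8  4
 0  0  4
 0  4 64

Derivation:
Slide right:
row 0: [8, 4, 0] -> [0, 8, 4]
row 1: [2, 2, 0] -> [0, 0, 4]
row 2: [4, 32, 32] -> [0, 4, 64]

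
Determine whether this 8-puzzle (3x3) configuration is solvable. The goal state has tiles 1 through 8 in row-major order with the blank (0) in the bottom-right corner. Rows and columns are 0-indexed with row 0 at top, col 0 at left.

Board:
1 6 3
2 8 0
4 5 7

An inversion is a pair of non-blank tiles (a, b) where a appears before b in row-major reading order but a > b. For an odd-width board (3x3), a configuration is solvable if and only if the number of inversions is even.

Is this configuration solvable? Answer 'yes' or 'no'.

Inversions (pairs i<j in row-major order where tile[i] > tile[j] > 0): 8
8 is even, so the puzzle is solvable.

Answer: yes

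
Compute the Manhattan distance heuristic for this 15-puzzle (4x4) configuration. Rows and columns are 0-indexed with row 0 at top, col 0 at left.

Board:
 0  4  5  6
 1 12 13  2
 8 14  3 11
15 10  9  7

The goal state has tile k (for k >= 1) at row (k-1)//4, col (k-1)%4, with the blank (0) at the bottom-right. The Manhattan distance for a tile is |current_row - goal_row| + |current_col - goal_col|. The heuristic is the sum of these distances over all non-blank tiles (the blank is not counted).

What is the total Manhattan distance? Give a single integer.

Tile 4: at (0,1), goal (0,3), distance |0-0|+|1-3| = 2
Tile 5: at (0,2), goal (1,0), distance |0-1|+|2-0| = 3
Tile 6: at (0,3), goal (1,1), distance |0-1|+|3-1| = 3
Tile 1: at (1,0), goal (0,0), distance |1-0|+|0-0| = 1
Tile 12: at (1,1), goal (2,3), distance |1-2|+|1-3| = 3
Tile 13: at (1,2), goal (3,0), distance |1-3|+|2-0| = 4
Tile 2: at (1,3), goal (0,1), distance |1-0|+|3-1| = 3
Tile 8: at (2,0), goal (1,3), distance |2-1|+|0-3| = 4
Tile 14: at (2,1), goal (3,1), distance |2-3|+|1-1| = 1
Tile 3: at (2,2), goal (0,2), distance |2-0|+|2-2| = 2
Tile 11: at (2,3), goal (2,2), distance |2-2|+|3-2| = 1
Tile 15: at (3,0), goal (3,2), distance |3-3|+|0-2| = 2
Tile 10: at (3,1), goal (2,1), distance |3-2|+|1-1| = 1
Tile 9: at (3,2), goal (2,0), distance |3-2|+|2-0| = 3
Tile 7: at (3,3), goal (1,2), distance |3-1|+|3-2| = 3
Sum: 2 + 3 + 3 + 1 + 3 + 4 + 3 + 4 + 1 + 2 + 1 + 2 + 1 + 3 + 3 = 36

Answer: 36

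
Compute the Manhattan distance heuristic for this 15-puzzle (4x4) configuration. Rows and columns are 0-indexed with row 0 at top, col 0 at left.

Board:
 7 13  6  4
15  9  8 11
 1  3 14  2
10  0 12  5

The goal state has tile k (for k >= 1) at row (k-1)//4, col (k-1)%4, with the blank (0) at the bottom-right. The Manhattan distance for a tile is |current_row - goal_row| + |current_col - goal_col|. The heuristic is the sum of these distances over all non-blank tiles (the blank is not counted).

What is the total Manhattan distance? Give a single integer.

Tile 7: at (0,0), goal (1,2), distance |0-1|+|0-2| = 3
Tile 13: at (0,1), goal (3,0), distance |0-3|+|1-0| = 4
Tile 6: at (0,2), goal (1,1), distance |0-1|+|2-1| = 2
Tile 4: at (0,3), goal (0,3), distance |0-0|+|3-3| = 0
Tile 15: at (1,0), goal (3,2), distance |1-3|+|0-2| = 4
Tile 9: at (1,1), goal (2,0), distance |1-2|+|1-0| = 2
Tile 8: at (1,2), goal (1,3), distance |1-1|+|2-3| = 1
Tile 11: at (1,3), goal (2,2), distance |1-2|+|3-2| = 2
Tile 1: at (2,0), goal (0,0), distance |2-0|+|0-0| = 2
Tile 3: at (2,1), goal (0,2), distance |2-0|+|1-2| = 3
Tile 14: at (2,2), goal (3,1), distance |2-3|+|2-1| = 2
Tile 2: at (2,3), goal (0,1), distance |2-0|+|3-1| = 4
Tile 10: at (3,0), goal (2,1), distance |3-2|+|0-1| = 2
Tile 12: at (3,2), goal (2,3), distance |3-2|+|2-3| = 2
Tile 5: at (3,3), goal (1,0), distance |3-1|+|3-0| = 5
Sum: 3 + 4 + 2 + 0 + 4 + 2 + 1 + 2 + 2 + 3 + 2 + 4 + 2 + 2 + 5 = 38

Answer: 38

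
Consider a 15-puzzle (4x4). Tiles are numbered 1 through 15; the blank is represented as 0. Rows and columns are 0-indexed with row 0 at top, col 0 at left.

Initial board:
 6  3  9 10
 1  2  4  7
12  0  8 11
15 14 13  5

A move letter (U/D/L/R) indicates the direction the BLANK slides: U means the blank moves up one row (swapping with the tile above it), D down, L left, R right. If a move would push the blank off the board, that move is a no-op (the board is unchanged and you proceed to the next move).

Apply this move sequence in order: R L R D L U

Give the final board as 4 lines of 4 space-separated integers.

After move 1 (R):
 6  3  9 10
 1  2  4  7
12  8  0 11
15 14 13  5

After move 2 (L):
 6  3  9 10
 1  2  4  7
12  0  8 11
15 14 13  5

After move 3 (R):
 6  3  9 10
 1  2  4  7
12  8  0 11
15 14 13  5

After move 4 (D):
 6  3  9 10
 1  2  4  7
12  8 13 11
15 14  0  5

After move 5 (L):
 6  3  9 10
 1  2  4  7
12  8 13 11
15  0 14  5

After move 6 (U):
 6  3  9 10
 1  2  4  7
12  0 13 11
15  8 14  5

Answer:  6  3  9 10
 1  2  4  7
12  0 13 11
15  8 14  5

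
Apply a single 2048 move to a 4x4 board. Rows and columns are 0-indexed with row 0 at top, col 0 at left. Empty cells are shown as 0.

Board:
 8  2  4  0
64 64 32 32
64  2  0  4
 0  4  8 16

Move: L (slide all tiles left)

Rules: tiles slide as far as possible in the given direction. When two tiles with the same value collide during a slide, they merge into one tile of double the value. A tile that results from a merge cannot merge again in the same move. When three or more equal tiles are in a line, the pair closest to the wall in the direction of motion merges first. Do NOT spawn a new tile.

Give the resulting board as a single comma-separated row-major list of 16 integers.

Slide left:
row 0: [8, 2, 4, 0] -> [8, 2, 4, 0]
row 1: [64, 64, 32, 32] -> [128, 64, 0, 0]
row 2: [64, 2, 0, 4] -> [64, 2, 4, 0]
row 3: [0, 4, 8, 16] -> [4, 8, 16, 0]

Answer: 8, 2, 4, 0, 128, 64, 0, 0, 64, 2, 4, 0, 4, 8, 16, 0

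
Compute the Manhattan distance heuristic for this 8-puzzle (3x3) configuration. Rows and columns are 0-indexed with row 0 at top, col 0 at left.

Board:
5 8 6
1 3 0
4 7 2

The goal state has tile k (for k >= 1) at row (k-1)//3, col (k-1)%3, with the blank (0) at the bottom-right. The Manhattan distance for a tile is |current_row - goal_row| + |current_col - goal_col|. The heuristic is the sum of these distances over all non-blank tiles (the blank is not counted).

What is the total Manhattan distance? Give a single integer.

Answer: 13

Derivation:
Tile 5: at (0,0), goal (1,1), distance |0-1|+|0-1| = 2
Tile 8: at (0,1), goal (2,1), distance |0-2|+|1-1| = 2
Tile 6: at (0,2), goal (1,2), distance |0-1|+|2-2| = 1
Tile 1: at (1,0), goal (0,0), distance |1-0|+|0-0| = 1
Tile 3: at (1,1), goal (0,2), distance |1-0|+|1-2| = 2
Tile 4: at (2,0), goal (1,0), distance |2-1|+|0-0| = 1
Tile 7: at (2,1), goal (2,0), distance |2-2|+|1-0| = 1
Tile 2: at (2,2), goal (0,1), distance |2-0|+|2-1| = 3
Sum: 2 + 2 + 1 + 1 + 2 + 1 + 1 + 3 = 13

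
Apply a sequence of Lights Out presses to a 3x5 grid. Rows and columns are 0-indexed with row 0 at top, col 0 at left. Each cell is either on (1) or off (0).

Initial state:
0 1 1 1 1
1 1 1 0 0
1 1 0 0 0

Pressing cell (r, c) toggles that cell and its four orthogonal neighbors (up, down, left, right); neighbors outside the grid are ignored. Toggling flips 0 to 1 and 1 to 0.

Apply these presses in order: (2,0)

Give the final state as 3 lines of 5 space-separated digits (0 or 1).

After press 1 at (2,0):
0 1 1 1 1
0 1 1 0 0
0 0 0 0 0

Answer: 0 1 1 1 1
0 1 1 0 0
0 0 0 0 0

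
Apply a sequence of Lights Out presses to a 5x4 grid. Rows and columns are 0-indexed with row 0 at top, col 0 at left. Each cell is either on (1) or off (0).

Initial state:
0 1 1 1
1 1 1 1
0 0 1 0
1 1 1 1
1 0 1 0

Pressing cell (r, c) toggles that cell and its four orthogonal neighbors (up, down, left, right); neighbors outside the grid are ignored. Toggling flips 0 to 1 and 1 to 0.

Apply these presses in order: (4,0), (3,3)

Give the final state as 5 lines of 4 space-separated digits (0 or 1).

After press 1 at (4,0):
0 1 1 1
1 1 1 1
0 0 1 0
0 1 1 1
0 1 1 0

After press 2 at (3,3):
0 1 1 1
1 1 1 1
0 0 1 1
0 1 0 0
0 1 1 1

Answer: 0 1 1 1
1 1 1 1
0 0 1 1
0 1 0 0
0 1 1 1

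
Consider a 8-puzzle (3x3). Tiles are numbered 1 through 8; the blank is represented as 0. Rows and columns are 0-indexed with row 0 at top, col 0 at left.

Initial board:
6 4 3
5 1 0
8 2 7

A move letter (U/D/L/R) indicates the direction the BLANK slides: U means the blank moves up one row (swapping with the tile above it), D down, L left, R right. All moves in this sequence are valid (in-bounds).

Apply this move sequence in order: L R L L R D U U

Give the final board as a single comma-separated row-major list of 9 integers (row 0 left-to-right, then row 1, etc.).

After move 1 (L):
6 4 3
5 0 1
8 2 7

After move 2 (R):
6 4 3
5 1 0
8 2 7

After move 3 (L):
6 4 3
5 0 1
8 2 7

After move 4 (L):
6 4 3
0 5 1
8 2 7

After move 5 (R):
6 4 3
5 0 1
8 2 7

After move 6 (D):
6 4 3
5 2 1
8 0 7

After move 7 (U):
6 4 3
5 0 1
8 2 7

After move 8 (U):
6 0 3
5 4 1
8 2 7

Answer: 6, 0, 3, 5, 4, 1, 8, 2, 7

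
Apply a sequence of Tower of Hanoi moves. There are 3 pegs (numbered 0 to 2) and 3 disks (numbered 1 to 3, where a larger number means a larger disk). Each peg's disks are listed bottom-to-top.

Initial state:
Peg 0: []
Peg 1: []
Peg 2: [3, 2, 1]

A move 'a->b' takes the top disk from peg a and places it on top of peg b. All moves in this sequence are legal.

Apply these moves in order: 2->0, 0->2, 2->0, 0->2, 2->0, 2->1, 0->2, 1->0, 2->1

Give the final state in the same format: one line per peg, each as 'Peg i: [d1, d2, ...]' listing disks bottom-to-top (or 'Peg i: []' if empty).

After move 1 (2->0):
Peg 0: [1]
Peg 1: []
Peg 2: [3, 2]

After move 2 (0->2):
Peg 0: []
Peg 1: []
Peg 2: [3, 2, 1]

After move 3 (2->0):
Peg 0: [1]
Peg 1: []
Peg 2: [3, 2]

After move 4 (0->2):
Peg 0: []
Peg 1: []
Peg 2: [3, 2, 1]

After move 5 (2->0):
Peg 0: [1]
Peg 1: []
Peg 2: [3, 2]

After move 6 (2->1):
Peg 0: [1]
Peg 1: [2]
Peg 2: [3]

After move 7 (0->2):
Peg 0: []
Peg 1: [2]
Peg 2: [3, 1]

After move 8 (1->0):
Peg 0: [2]
Peg 1: []
Peg 2: [3, 1]

After move 9 (2->1):
Peg 0: [2]
Peg 1: [1]
Peg 2: [3]

Answer: Peg 0: [2]
Peg 1: [1]
Peg 2: [3]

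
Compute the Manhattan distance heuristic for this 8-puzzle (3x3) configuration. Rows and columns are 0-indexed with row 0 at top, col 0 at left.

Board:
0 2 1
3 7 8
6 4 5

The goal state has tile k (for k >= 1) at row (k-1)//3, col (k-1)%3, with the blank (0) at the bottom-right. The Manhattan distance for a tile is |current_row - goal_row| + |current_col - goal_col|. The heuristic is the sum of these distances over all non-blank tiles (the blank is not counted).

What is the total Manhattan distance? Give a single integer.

Answer: 16

Derivation:
Tile 2: at (0,1), goal (0,1), distance |0-0|+|1-1| = 0
Tile 1: at (0,2), goal (0,0), distance |0-0|+|2-0| = 2
Tile 3: at (1,0), goal (0,2), distance |1-0|+|0-2| = 3
Tile 7: at (1,1), goal (2,0), distance |1-2|+|1-0| = 2
Tile 8: at (1,2), goal (2,1), distance |1-2|+|2-1| = 2
Tile 6: at (2,0), goal (1,2), distance |2-1|+|0-2| = 3
Tile 4: at (2,1), goal (1,0), distance |2-1|+|1-0| = 2
Tile 5: at (2,2), goal (1,1), distance |2-1|+|2-1| = 2
Sum: 0 + 2 + 3 + 2 + 2 + 3 + 2 + 2 = 16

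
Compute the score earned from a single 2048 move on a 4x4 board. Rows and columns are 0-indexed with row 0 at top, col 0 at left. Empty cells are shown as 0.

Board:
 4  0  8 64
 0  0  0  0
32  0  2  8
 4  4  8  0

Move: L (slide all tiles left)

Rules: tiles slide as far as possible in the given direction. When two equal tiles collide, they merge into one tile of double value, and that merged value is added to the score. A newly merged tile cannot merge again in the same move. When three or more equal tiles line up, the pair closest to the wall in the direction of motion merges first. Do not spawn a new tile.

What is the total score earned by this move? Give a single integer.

Answer: 8

Derivation:
Slide left:
row 0: [4, 0, 8, 64] -> [4, 8, 64, 0]  score +0 (running 0)
row 1: [0, 0, 0, 0] -> [0, 0, 0, 0]  score +0 (running 0)
row 2: [32, 0, 2, 8] -> [32, 2, 8, 0]  score +0 (running 0)
row 3: [4, 4, 8, 0] -> [8, 8, 0, 0]  score +8 (running 8)
Board after move:
 4  8 64  0
 0  0  0  0
32  2  8  0
 8  8  0  0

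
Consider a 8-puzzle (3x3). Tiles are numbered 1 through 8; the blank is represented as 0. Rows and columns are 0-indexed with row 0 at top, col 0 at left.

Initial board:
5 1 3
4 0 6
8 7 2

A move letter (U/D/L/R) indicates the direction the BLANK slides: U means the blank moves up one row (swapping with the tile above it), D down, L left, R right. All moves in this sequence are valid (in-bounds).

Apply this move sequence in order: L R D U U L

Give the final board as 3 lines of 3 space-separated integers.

After move 1 (L):
5 1 3
0 4 6
8 7 2

After move 2 (R):
5 1 3
4 0 6
8 7 2

After move 3 (D):
5 1 3
4 7 6
8 0 2

After move 4 (U):
5 1 3
4 0 6
8 7 2

After move 5 (U):
5 0 3
4 1 6
8 7 2

After move 6 (L):
0 5 3
4 1 6
8 7 2

Answer: 0 5 3
4 1 6
8 7 2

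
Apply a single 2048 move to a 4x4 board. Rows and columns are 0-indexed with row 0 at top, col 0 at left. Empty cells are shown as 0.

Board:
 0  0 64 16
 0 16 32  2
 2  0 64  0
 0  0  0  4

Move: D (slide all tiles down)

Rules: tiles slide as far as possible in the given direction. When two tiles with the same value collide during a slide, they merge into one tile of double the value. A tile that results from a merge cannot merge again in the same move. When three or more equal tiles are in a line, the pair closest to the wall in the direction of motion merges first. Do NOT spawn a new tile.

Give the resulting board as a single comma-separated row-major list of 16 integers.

Answer: 0, 0, 0, 0, 0, 0, 64, 16, 0, 0, 32, 2, 2, 16, 64, 4

Derivation:
Slide down:
col 0: [0, 0, 2, 0] -> [0, 0, 0, 2]
col 1: [0, 16, 0, 0] -> [0, 0, 0, 16]
col 2: [64, 32, 64, 0] -> [0, 64, 32, 64]
col 3: [16, 2, 0, 4] -> [0, 16, 2, 4]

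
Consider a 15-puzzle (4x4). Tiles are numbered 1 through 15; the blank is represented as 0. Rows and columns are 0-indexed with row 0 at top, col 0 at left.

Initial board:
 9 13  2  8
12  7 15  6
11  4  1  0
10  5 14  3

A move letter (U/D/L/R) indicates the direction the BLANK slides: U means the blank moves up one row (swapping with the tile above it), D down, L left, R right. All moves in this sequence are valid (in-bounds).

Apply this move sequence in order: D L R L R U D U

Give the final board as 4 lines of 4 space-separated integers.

After move 1 (D):
 9 13  2  8
12  7 15  6
11  4  1  3
10  5 14  0

After move 2 (L):
 9 13  2  8
12  7 15  6
11  4  1  3
10  5  0 14

After move 3 (R):
 9 13  2  8
12  7 15  6
11  4  1  3
10  5 14  0

After move 4 (L):
 9 13  2  8
12  7 15  6
11  4  1  3
10  5  0 14

After move 5 (R):
 9 13  2  8
12  7 15  6
11  4  1  3
10  5 14  0

After move 6 (U):
 9 13  2  8
12  7 15  6
11  4  1  0
10  5 14  3

After move 7 (D):
 9 13  2  8
12  7 15  6
11  4  1  3
10  5 14  0

After move 8 (U):
 9 13  2  8
12  7 15  6
11  4  1  0
10  5 14  3

Answer:  9 13  2  8
12  7 15  6
11  4  1  0
10  5 14  3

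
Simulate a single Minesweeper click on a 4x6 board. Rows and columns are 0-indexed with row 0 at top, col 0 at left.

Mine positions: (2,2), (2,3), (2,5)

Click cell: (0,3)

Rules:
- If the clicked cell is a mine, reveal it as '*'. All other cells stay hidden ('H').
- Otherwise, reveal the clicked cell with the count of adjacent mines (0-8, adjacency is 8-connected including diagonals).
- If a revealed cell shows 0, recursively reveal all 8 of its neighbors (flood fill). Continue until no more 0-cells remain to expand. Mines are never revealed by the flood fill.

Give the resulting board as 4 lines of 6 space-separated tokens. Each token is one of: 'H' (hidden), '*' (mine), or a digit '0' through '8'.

0 0 0 0 0 0
0 1 2 2 2 1
0 1 H H H H
0 1 H H H H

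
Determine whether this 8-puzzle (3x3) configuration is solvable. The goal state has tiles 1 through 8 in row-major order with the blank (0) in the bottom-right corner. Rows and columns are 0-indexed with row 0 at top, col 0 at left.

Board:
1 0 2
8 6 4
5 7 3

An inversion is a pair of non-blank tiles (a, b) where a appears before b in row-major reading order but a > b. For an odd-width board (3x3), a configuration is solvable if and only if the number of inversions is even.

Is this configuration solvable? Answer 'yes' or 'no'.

Answer: no

Derivation:
Inversions (pairs i<j in row-major order where tile[i] > tile[j] > 0): 11
11 is odd, so the puzzle is not solvable.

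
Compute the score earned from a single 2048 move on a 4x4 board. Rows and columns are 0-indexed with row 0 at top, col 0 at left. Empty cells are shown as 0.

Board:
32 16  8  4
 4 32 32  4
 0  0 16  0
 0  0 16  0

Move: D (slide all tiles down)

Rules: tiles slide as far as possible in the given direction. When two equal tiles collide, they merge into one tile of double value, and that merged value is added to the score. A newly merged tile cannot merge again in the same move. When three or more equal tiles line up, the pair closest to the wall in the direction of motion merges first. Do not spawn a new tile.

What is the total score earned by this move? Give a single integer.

Slide down:
col 0: [32, 4, 0, 0] -> [0, 0, 32, 4]  score +0 (running 0)
col 1: [16, 32, 0, 0] -> [0, 0, 16, 32]  score +0 (running 0)
col 2: [8, 32, 16, 16] -> [0, 8, 32, 32]  score +32 (running 32)
col 3: [4, 4, 0, 0] -> [0, 0, 0, 8]  score +8 (running 40)
Board after move:
 0  0  0  0
 0  0  8  0
32 16 32  0
 4 32 32  8

Answer: 40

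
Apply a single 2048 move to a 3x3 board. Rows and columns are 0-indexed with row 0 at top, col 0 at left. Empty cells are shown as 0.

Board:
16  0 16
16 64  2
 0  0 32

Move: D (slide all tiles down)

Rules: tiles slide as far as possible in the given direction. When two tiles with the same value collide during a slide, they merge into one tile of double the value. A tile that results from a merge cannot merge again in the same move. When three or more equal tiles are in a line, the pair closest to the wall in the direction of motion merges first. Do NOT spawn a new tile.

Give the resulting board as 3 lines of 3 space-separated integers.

Answer:  0  0 16
 0  0  2
32 64 32

Derivation:
Slide down:
col 0: [16, 16, 0] -> [0, 0, 32]
col 1: [0, 64, 0] -> [0, 0, 64]
col 2: [16, 2, 32] -> [16, 2, 32]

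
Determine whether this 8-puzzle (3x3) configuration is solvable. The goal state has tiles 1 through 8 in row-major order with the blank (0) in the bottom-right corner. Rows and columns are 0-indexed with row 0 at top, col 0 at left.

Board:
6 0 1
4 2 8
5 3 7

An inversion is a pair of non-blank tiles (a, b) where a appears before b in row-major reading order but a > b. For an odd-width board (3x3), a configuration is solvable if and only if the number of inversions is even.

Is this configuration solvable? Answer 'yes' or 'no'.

Inversions (pairs i<j in row-major order where tile[i] > tile[j] > 0): 11
11 is odd, so the puzzle is not solvable.

Answer: no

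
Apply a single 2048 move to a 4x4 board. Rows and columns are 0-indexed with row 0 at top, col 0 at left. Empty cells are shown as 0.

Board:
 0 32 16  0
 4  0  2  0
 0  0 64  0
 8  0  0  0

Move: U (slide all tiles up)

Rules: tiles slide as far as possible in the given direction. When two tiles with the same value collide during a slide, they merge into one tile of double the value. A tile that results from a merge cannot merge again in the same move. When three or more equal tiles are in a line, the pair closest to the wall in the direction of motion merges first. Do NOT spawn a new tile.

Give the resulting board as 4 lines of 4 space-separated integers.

Slide up:
col 0: [0, 4, 0, 8] -> [4, 8, 0, 0]
col 1: [32, 0, 0, 0] -> [32, 0, 0, 0]
col 2: [16, 2, 64, 0] -> [16, 2, 64, 0]
col 3: [0, 0, 0, 0] -> [0, 0, 0, 0]

Answer:  4 32 16  0
 8  0  2  0
 0  0 64  0
 0  0  0  0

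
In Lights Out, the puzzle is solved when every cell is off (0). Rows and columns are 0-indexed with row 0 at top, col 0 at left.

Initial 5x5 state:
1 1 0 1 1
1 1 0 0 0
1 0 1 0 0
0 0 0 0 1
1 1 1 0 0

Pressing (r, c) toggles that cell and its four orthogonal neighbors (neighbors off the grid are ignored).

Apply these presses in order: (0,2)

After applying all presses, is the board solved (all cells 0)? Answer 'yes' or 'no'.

Answer: no

Derivation:
After press 1 at (0,2):
1 0 1 0 1
1 1 1 0 0
1 0 1 0 0
0 0 0 0 1
1 1 1 0 0

Lights still on: 12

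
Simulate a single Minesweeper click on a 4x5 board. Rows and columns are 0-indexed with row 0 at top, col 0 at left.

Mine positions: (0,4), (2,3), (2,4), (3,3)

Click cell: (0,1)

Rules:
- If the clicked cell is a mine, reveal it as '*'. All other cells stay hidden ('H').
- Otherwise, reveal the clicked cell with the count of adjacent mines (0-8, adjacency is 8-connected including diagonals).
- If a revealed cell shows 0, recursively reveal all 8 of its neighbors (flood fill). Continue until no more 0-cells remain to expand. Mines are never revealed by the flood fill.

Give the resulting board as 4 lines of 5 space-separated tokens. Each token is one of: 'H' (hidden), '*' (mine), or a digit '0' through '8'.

0 0 0 1 H
0 0 1 3 H
0 0 2 H H
0 0 2 H H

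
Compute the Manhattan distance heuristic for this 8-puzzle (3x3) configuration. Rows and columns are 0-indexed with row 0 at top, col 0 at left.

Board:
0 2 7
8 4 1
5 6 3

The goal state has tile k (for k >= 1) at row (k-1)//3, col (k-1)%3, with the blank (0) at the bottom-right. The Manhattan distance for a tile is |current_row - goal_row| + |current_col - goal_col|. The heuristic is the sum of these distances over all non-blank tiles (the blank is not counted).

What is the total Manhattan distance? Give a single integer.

Tile 2: at (0,1), goal (0,1), distance |0-0|+|1-1| = 0
Tile 7: at (0,2), goal (2,0), distance |0-2|+|2-0| = 4
Tile 8: at (1,0), goal (2,1), distance |1-2|+|0-1| = 2
Tile 4: at (1,1), goal (1,0), distance |1-1|+|1-0| = 1
Tile 1: at (1,2), goal (0,0), distance |1-0|+|2-0| = 3
Tile 5: at (2,0), goal (1,1), distance |2-1|+|0-1| = 2
Tile 6: at (2,1), goal (1,2), distance |2-1|+|1-2| = 2
Tile 3: at (2,2), goal (0,2), distance |2-0|+|2-2| = 2
Sum: 0 + 4 + 2 + 1 + 3 + 2 + 2 + 2 = 16

Answer: 16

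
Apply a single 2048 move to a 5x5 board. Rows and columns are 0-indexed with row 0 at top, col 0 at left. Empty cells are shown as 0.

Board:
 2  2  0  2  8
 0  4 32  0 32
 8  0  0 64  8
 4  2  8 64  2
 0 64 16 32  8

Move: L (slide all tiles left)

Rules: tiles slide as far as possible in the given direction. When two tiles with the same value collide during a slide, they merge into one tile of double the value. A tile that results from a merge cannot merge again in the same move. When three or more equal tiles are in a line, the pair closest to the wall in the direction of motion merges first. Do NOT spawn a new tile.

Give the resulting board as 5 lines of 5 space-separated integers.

Slide left:
row 0: [2, 2, 0, 2, 8] -> [4, 2, 8, 0, 0]
row 1: [0, 4, 32, 0, 32] -> [4, 64, 0, 0, 0]
row 2: [8, 0, 0, 64, 8] -> [8, 64, 8, 0, 0]
row 3: [4, 2, 8, 64, 2] -> [4, 2, 8, 64, 2]
row 4: [0, 64, 16, 32, 8] -> [64, 16, 32, 8, 0]

Answer:  4  2  8  0  0
 4 64  0  0  0
 8 64  8  0  0
 4  2  8 64  2
64 16 32  8  0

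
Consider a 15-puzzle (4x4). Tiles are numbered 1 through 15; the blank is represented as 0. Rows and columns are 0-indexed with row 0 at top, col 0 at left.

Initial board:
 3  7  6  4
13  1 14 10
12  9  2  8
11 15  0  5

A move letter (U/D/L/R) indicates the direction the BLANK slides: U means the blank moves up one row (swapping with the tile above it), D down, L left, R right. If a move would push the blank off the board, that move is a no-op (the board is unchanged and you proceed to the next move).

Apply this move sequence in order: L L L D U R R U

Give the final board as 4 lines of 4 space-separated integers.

Answer:  3  7  6  4
13  1  0 10
 9  2 14  8
12 11 15  5

Derivation:
After move 1 (L):
 3  7  6  4
13  1 14 10
12  9  2  8
11  0 15  5

After move 2 (L):
 3  7  6  4
13  1 14 10
12  9  2  8
 0 11 15  5

After move 3 (L):
 3  7  6  4
13  1 14 10
12  9  2  8
 0 11 15  5

After move 4 (D):
 3  7  6  4
13  1 14 10
12  9  2  8
 0 11 15  5

After move 5 (U):
 3  7  6  4
13  1 14 10
 0  9  2  8
12 11 15  5

After move 6 (R):
 3  7  6  4
13  1 14 10
 9  0  2  8
12 11 15  5

After move 7 (R):
 3  7  6  4
13  1 14 10
 9  2  0  8
12 11 15  5

After move 8 (U):
 3  7  6  4
13  1  0 10
 9  2 14  8
12 11 15  5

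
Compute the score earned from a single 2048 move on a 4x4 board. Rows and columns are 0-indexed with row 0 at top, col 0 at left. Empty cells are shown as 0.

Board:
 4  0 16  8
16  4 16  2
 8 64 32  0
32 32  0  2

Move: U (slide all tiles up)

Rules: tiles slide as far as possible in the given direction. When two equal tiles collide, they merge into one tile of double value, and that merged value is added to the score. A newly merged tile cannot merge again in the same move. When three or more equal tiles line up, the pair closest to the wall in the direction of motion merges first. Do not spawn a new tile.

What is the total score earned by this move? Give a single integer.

Answer: 36

Derivation:
Slide up:
col 0: [4, 16, 8, 32] -> [4, 16, 8, 32]  score +0 (running 0)
col 1: [0, 4, 64, 32] -> [4, 64, 32, 0]  score +0 (running 0)
col 2: [16, 16, 32, 0] -> [32, 32, 0, 0]  score +32 (running 32)
col 3: [8, 2, 0, 2] -> [8, 4, 0, 0]  score +4 (running 36)
Board after move:
 4  4 32  8
16 64 32  4
 8 32  0  0
32  0  0  0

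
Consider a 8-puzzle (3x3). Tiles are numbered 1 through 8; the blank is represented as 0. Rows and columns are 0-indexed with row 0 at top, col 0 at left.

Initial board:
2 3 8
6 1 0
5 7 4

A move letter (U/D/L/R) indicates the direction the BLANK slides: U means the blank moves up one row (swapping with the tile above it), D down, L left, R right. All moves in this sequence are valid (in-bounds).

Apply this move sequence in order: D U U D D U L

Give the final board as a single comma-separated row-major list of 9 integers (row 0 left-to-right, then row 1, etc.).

Answer: 2, 3, 8, 6, 0, 1, 5, 7, 4

Derivation:
After move 1 (D):
2 3 8
6 1 4
5 7 0

After move 2 (U):
2 3 8
6 1 0
5 7 4

After move 3 (U):
2 3 0
6 1 8
5 7 4

After move 4 (D):
2 3 8
6 1 0
5 7 4

After move 5 (D):
2 3 8
6 1 4
5 7 0

After move 6 (U):
2 3 8
6 1 0
5 7 4

After move 7 (L):
2 3 8
6 0 1
5 7 4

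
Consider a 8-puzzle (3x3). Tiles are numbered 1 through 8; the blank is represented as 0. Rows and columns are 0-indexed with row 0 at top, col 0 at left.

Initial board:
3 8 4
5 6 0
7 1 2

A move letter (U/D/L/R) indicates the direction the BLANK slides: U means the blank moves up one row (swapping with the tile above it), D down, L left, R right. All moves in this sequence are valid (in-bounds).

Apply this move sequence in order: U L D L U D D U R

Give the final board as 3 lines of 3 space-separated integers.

After move 1 (U):
3 8 0
5 6 4
7 1 2

After move 2 (L):
3 0 8
5 6 4
7 1 2

After move 3 (D):
3 6 8
5 0 4
7 1 2

After move 4 (L):
3 6 8
0 5 4
7 1 2

After move 5 (U):
0 6 8
3 5 4
7 1 2

After move 6 (D):
3 6 8
0 5 4
7 1 2

After move 7 (D):
3 6 8
7 5 4
0 1 2

After move 8 (U):
3 6 8
0 5 4
7 1 2

After move 9 (R):
3 6 8
5 0 4
7 1 2

Answer: 3 6 8
5 0 4
7 1 2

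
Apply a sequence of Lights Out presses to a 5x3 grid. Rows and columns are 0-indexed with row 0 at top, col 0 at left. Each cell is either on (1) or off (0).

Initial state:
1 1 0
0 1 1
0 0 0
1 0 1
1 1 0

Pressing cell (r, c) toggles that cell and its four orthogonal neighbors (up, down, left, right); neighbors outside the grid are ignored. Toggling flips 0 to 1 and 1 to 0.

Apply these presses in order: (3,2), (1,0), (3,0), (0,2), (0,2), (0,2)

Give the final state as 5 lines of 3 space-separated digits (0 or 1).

After press 1 at (3,2):
1 1 0
0 1 1
0 0 1
1 1 0
1 1 1

After press 2 at (1,0):
0 1 0
1 0 1
1 0 1
1 1 0
1 1 1

After press 3 at (3,0):
0 1 0
1 0 1
0 0 1
0 0 0
0 1 1

After press 4 at (0,2):
0 0 1
1 0 0
0 0 1
0 0 0
0 1 1

After press 5 at (0,2):
0 1 0
1 0 1
0 0 1
0 0 0
0 1 1

After press 6 at (0,2):
0 0 1
1 0 0
0 0 1
0 0 0
0 1 1

Answer: 0 0 1
1 0 0
0 0 1
0 0 0
0 1 1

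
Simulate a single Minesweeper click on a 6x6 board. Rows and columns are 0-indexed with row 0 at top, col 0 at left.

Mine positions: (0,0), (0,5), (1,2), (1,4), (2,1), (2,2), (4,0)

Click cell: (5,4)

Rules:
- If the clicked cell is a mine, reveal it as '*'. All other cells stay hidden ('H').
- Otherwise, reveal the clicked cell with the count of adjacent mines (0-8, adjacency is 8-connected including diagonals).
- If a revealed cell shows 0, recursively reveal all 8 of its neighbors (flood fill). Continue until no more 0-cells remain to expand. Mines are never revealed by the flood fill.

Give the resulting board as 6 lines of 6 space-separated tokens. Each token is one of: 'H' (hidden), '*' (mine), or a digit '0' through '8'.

H H H H H H
H H H H H H
H H H 3 1 1
H 3 2 1 0 0
H 1 0 0 0 0
H 1 0 0 0 0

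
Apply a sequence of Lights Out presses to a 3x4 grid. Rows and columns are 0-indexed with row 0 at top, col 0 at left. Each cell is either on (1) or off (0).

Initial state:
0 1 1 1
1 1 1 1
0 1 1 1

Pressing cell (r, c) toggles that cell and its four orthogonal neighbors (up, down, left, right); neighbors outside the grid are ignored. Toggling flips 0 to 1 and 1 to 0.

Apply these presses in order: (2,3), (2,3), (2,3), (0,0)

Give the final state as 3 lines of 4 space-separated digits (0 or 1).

After press 1 at (2,3):
0 1 1 1
1 1 1 0
0 1 0 0

After press 2 at (2,3):
0 1 1 1
1 1 1 1
0 1 1 1

After press 3 at (2,3):
0 1 1 1
1 1 1 0
0 1 0 0

After press 4 at (0,0):
1 0 1 1
0 1 1 0
0 1 0 0

Answer: 1 0 1 1
0 1 1 0
0 1 0 0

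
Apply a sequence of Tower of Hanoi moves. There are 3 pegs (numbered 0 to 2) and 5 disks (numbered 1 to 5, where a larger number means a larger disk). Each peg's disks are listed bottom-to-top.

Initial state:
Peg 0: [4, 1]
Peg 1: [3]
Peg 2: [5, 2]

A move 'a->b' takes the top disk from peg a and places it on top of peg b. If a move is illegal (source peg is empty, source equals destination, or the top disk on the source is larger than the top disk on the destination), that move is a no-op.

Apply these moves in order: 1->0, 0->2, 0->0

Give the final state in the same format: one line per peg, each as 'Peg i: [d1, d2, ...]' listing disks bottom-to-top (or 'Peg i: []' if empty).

Answer: Peg 0: [4]
Peg 1: [3]
Peg 2: [5, 2, 1]

Derivation:
After move 1 (1->0):
Peg 0: [4, 1]
Peg 1: [3]
Peg 2: [5, 2]

After move 2 (0->2):
Peg 0: [4]
Peg 1: [3]
Peg 2: [5, 2, 1]

After move 3 (0->0):
Peg 0: [4]
Peg 1: [3]
Peg 2: [5, 2, 1]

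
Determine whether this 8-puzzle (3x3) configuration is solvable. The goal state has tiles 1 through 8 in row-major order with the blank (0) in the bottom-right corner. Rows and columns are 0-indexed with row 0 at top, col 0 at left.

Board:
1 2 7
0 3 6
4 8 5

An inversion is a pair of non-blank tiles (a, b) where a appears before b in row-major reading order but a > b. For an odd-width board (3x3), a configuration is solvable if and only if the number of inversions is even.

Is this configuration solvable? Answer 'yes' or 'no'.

Inversions (pairs i<j in row-major order where tile[i] > tile[j] > 0): 7
7 is odd, so the puzzle is not solvable.

Answer: no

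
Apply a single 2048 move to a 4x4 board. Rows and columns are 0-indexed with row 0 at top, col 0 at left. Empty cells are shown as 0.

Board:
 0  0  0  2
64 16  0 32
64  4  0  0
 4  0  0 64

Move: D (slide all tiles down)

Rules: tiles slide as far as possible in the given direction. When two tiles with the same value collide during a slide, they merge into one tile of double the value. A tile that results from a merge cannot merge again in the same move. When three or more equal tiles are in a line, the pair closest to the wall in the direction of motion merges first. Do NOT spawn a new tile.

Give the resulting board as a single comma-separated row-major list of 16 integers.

Answer: 0, 0, 0, 0, 0, 0, 0, 2, 128, 16, 0, 32, 4, 4, 0, 64

Derivation:
Slide down:
col 0: [0, 64, 64, 4] -> [0, 0, 128, 4]
col 1: [0, 16, 4, 0] -> [0, 0, 16, 4]
col 2: [0, 0, 0, 0] -> [0, 0, 0, 0]
col 3: [2, 32, 0, 64] -> [0, 2, 32, 64]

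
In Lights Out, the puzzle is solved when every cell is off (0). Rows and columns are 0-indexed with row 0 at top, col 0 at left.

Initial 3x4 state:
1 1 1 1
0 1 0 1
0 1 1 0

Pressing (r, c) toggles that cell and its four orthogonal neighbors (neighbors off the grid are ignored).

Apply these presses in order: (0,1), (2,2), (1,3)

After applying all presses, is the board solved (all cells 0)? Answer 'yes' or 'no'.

Answer: yes

Derivation:
After press 1 at (0,1):
0 0 0 1
0 0 0 1
0 1 1 0

After press 2 at (2,2):
0 0 0 1
0 0 1 1
0 0 0 1

After press 3 at (1,3):
0 0 0 0
0 0 0 0
0 0 0 0

Lights still on: 0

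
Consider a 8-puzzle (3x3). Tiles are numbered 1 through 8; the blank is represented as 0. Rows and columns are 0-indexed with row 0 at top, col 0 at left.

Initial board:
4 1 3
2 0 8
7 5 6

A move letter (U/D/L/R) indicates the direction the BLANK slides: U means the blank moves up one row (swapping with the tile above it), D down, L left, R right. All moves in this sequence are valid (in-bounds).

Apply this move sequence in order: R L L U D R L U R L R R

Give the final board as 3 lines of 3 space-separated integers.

After move 1 (R):
4 1 3
2 8 0
7 5 6

After move 2 (L):
4 1 3
2 0 8
7 5 6

After move 3 (L):
4 1 3
0 2 8
7 5 6

After move 4 (U):
0 1 3
4 2 8
7 5 6

After move 5 (D):
4 1 3
0 2 8
7 5 6

After move 6 (R):
4 1 3
2 0 8
7 5 6

After move 7 (L):
4 1 3
0 2 8
7 5 6

After move 8 (U):
0 1 3
4 2 8
7 5 6

After move 9 (R):
1 0 3
4 2 8
7 5 6

After move 10 (L):
0 1 3
4 2 8
7 5 6

After move 11 (R):
1 0 3
4 2 8
7 5 6

After move 12 (R):
1 3 0
4 2 8
7 5 6

Answer: 1 3 0
4 2 8
7 5 6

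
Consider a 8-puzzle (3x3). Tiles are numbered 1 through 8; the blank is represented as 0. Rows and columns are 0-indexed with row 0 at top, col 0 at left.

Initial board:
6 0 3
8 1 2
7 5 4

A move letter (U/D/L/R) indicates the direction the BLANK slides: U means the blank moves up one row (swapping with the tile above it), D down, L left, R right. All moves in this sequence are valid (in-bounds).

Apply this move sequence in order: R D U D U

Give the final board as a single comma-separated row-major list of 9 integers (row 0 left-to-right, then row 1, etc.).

Answer: 6, 3, 0, 8, 1, 2, 7, 5, 4

Derivation:
After move 1 (R):
6 3 0
8 1 2
7 5 4

After move 2 (D):
6 3 2
8 1 0
7 5 4

After move 3 (U):
6 3 0
8 1 2
7 5 4

After move 4 (D):
6 3 2
8 1 0
7 5 4

After move 5 (U):
6 3 0
8 1 2
7 5 4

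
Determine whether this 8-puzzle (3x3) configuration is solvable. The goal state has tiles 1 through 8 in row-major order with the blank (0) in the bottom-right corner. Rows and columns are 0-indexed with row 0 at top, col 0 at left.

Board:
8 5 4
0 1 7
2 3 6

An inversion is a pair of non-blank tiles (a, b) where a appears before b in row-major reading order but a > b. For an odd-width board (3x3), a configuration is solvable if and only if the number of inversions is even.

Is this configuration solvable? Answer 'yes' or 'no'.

Answer: no

Derivation:
Inversions (pairs i<j in row-major order where tile[i] > tile[j] > 0): 17
17 is odd, so the puzzle is not solvable.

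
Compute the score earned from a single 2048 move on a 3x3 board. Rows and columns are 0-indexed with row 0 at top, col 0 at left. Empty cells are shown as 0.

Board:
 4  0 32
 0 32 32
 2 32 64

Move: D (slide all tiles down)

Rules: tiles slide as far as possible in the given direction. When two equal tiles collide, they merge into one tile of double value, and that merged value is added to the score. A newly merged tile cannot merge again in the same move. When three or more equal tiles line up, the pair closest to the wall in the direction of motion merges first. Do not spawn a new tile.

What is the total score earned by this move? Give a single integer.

Slide down:
col 0: [4, 0, 2] -> [0, 4, 2]  score +0 (running 0)
col 1: [0, 32, 32] -> [0, 0, 64]  score +64 (running 64)
col 2: [32, 32, 64] -> [0, 64, 64]  score +64 (running 128)
Board after move:
 0  0  0
 4  0 64
 2 64 64

Answer: 128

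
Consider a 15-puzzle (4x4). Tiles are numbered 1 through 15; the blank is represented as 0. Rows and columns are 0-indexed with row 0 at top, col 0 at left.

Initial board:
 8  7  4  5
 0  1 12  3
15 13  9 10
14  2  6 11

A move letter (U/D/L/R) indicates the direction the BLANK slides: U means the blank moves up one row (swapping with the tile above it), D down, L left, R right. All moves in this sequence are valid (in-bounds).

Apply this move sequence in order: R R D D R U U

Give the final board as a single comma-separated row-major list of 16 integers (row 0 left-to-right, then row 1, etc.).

After move 1 (R):
 8  7  4  5
 1  0 12  3
15 13  9 10
14  2  6 11

After move 2 (R):
 8  7  4  5
 1 12  0  3
15 13  9 10
14  2  6 11

After move 3 (D):
 8  7  4  5
 1 12  9  3
15 13  0 10
14  2  6 11

After move 4 (D):
 8  7  4  5
 1 12  9  3
15 13  6 10
14  2  0 11

After move 5 (R):
 8  7  4  5
 1 12  9  3
15 13  6 10
14  2 11  0

After move 6 (U):
 8  7  4  5
 1 12  9  3
15 13  6  0
14  2 11 10

After move 7 (U):
 8  7  4  5
 1 12  9  0
15 13  6  3
14  2 11 10

Answer: 8, 7, 4, 5, 1, 12, 9, 0, 15, 13, 6, 3, 14, 2, 11, 10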